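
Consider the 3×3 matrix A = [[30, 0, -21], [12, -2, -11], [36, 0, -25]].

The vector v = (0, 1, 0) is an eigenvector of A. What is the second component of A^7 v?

-128

First find the eigenvalue: Av = (0, -2, 0) = -2·(0, 1, 0), so λ = -2.
Then A^7 v = λ^7·v = (-2)^7·(0, 1, 0) = -128·(0, 1, 0) = (0, -128, 0).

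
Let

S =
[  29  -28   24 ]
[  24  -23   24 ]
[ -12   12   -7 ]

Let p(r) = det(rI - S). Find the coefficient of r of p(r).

-37

p(r) = r^3 + r^2 - 37r + 35.
The coefficient of r is -37.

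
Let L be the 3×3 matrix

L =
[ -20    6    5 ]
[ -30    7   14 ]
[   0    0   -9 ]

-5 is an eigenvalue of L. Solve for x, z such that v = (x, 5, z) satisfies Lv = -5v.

2, 0

We need (L + 5I)v = 0.
L + 5I = [[-15, 6, 5], [-30, 12, 14], [0, 0, -4]].
Row 1: (-15)·x + (6)·5 + (5)·z = 0
Row 2: (-30)·x + (12)·5 + (14)·z = 0
Row 3: (0)·x + (0)·5 + (-4)·z = 0
Solving gives x = 2, z = 0.
Check: L·(2, 5, 0) = (-10, -25, 0) = -5·(2, 5, 0).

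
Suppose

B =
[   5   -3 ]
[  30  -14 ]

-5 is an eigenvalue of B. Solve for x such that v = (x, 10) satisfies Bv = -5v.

We need (B + 5I)v = 0.
B + 5I = [[10, -3], [30, -9]].
Row 1: (10)·x + (-3)·10 = 0
Row 2: (30)·x + (-9)·10 = 0
Solving gives x = 3.
Check: B·(3, 10) = (-15, -50) = -5·(3, 10).

3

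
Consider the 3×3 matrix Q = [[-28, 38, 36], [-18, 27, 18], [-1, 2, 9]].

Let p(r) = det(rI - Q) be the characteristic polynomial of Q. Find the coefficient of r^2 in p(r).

The coefficient of r^2 of det(rI - Q) is −trace(Q).
trace(Q) = (-28) + (27) + (9) = 8, so the coefficient is -8.

-8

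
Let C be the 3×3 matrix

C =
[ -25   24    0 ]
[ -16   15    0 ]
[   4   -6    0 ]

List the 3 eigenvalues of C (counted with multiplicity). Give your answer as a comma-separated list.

-9, -1, 0

The characteristic polynomial is p(lambda) = det(lambda·I - C).
Expanding along the first row, p(lambda) = lambda^3 + 10·lambda^2 + 9·lambda.
Rational-root test: lambda = 0 gives p(0) = 0.
Dividing by lambda leaves lambda^2 + 10·lambda + 9.
The quadratic factors as (lambda + 9)·(lambda + 1).
Eigenvalues: -9, -1, 0.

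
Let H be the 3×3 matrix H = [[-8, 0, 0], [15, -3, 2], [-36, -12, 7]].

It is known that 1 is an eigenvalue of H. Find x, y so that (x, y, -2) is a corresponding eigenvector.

0, -1

We need (H - 1I)v = 0.
H - 1I = [[-9, 0, 0], [15, -4, 2], [-36, -12, 6]].
Row 1: (-9)·x + (0)·y + (0)·-2 = 0
Row 2: (15)·x + (-4)·y + (2)·-2 = 0
Row 3: (-36)·x + (-12)·y + (6)·-2 = 0
Solving gives x = 0, y = -1.
Check: H·(0, -1, -2) = (0, -1, -2) = 1·(0, -1, -2).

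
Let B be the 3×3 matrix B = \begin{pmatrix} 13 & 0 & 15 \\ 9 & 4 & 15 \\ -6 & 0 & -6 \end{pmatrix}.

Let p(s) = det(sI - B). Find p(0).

p(0) = det(0·I − B) = det(−B) = (−1)^3·det(B).
det(B) = 48, so p(0) = -48.

-48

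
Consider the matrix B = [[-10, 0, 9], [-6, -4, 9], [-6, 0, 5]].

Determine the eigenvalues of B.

-4, -4, -1

Set up det(lambda·I - B) = 0.
Expanding the 3×3 determinant: p(lambda) = lambda^3 + 9·lambda^2 + 24·lambda + 16.
Since p(-1) = 0, lambda = -1 is a root.
Dividing by (lambda + 1) leaves lambda^2 + 8·lambda + 16.
The quadratic factor is (lambda + 4)^2.
Eigenvalues: -4, -4, -1.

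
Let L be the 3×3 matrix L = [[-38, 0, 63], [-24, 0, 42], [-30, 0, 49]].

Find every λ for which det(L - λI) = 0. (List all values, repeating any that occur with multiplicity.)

The characteristic polynomial is p(λ) = det(λI - L).
Cofactor expansion gives p(λ) = λ^3 - 11λ^2 + 28λ.
Since p(0) = 0, λ = 0 is a root.
Dividing by λ leaves λ^2 - 11λ + 28.
The quadratic factors as (λ - 4)·(λ - 7).
Eigenvalues: 0, 4, 7.

0, 4, 7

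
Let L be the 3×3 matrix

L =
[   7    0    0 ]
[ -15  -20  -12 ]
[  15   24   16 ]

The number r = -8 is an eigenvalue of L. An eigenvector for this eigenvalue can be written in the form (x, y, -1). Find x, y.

We need (L + 8I)v = 0.
L + 8I = [[15, 0, 0], [-15, -12, -12], [15, 24, 24]].
Row 1: (15)·x + (0)·y + (0)·-1 = 0
Row 2: (-15)·x + (-12)·y + (-12)·-1 = 0
Row 3: (15)·x + (24)·y + (24)·-1 = 0
Solving gives x = 0, y = 1.
Check: L·(0, 1, -1) = (0, -8, 8) = -8·(0, 1, -1).

0, 1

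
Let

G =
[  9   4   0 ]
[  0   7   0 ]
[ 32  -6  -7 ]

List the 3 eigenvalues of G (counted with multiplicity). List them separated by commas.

Compute the characteristic polynomial p(λ) = det(λI - G).
Expanding the 3×3 determinant: p(λ) = λ^3 - 9λ^2 - 49λ + 441.
Try λ = 7: p(7) = 0, so 7 is a root.
Dividing by (λ - 7) leaves λ^2 - 2λ - 63.
The quadratic factors as (λ + 7)·(λ - 9).
Eigenvalues: -7, 7, 9.

-7, 7, 9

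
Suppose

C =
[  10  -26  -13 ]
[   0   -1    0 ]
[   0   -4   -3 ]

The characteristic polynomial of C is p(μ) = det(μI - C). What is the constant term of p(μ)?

-30

p(μ) = μ^3 - 6μ^2 - 37μ - 30.
The constant term is -30.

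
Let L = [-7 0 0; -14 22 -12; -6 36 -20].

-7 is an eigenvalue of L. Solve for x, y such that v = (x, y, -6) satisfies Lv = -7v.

We need (L + 7I)v = 0.
L + 7I = [[0, 0, 0], [-14, 29, -12], [-6, 36, -13]].
Row 1: (0)·x + (0)·y + (0)·-6 = 0
Row 2: (-14)·x + (29)·y + (-12)·-6 = 0
Row 3: (-6)·x + (36)·y + (-13)·-6 = 0
Solving gives x = 1, y = -2.
Check: L·(1, -2, -6) = (-7, 14, 42) = -7·(1, -2, -6).

1, -2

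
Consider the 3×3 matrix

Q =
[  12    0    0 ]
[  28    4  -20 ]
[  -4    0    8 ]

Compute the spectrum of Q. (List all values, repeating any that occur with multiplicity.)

The characteristic polynomial is p(s) = det(sI - Q).
Cofactor expansion gives p(s) = s^3 - 24s^2 + 176s - 384.
Since p(4) = 0, s = 4 is a root.
Dividing by (s - 4) leaves s^2 - 20s + 96.
The quadratic factors as (s - 8)·(s - 12).
Eigenvalues: 4, 8, 12.

4, 8, 12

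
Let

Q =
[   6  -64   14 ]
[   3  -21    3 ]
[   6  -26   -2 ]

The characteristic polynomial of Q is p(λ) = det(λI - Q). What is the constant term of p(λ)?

144

p(λ) = λ^3 + 17λ^2 + 90λ + 144.
The constant term is 144.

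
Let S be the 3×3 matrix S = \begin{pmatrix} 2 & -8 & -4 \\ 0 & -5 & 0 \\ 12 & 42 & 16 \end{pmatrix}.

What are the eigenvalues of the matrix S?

-5, 8, 10

Compute the characteristic polynomial p(lambda) = det(lambda·I - S).
Expanding along the first row, p(lambda) = lambda^3 - 13·lambda^2 - 10·lambda + 400.
Since p(-5) = 0, lambda = -5 is a root.
Factor out (lambda + 5): p(lambda) = (lambda + 5)·(lambda^2 - 18·lambda + 80).
The quadratic factors as (lambda - 8)·(lambda - 10).
Eigenvalues: -5, 8, 10.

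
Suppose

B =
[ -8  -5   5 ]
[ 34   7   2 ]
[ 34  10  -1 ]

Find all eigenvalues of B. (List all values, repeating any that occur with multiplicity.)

Set up det(rI - B) = 0.
Expanding the 3×3 determinant: p(r) = r^3 + 2r^2 - 75r - 216.
Rational-root test: r = 9 gives p(9) = 0.
Factor out (r - 9): p(r) = (r - 9)·(r^2 + 11r + 24).
The quadratic factors as (r + 8)·(r + 3).
Eigenvalues: -8, -3, 9.

-8, -3, 9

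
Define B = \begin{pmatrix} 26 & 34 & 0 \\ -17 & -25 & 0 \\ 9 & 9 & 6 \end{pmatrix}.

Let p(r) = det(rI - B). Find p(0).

p(0) = det(0·I − B) = det(−B) = (−1)^3·det(B).
det(B) = -432, so p(0) = 432.

432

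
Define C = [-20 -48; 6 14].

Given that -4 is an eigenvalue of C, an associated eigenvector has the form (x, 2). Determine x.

We need (C + 4I)v = 0.
C + 4I = [[-16, -48], [6, 18]].
Row 1: (-16)·x + (-48)·2 = 0
Row 2: (6)·x + (18)·2 = 0
Solving gives x = -6.
Check: C·(-6, 2) = (24, -8) = -4·(-6, 2).

-6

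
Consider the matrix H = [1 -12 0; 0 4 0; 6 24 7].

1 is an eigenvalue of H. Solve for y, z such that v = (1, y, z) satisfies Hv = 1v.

We need (H - 1I)v = 0.
H - 1I = [[0, -12, 0], [0, 3, 0], [6, 24, 6]].
Row 1: (0)·1 + (-12)·y + (0)·z = 0
Row 2: (0)·1 + (3)·y + (0)·z = 0
Row 3: (6)·1 + (24)·y + (6)·z = 0
Solving gives y = 0, z = -1.
Check: H·(1, 0, -1) = (1, 0, -1) = 1·(1, 0, -1).

0, -1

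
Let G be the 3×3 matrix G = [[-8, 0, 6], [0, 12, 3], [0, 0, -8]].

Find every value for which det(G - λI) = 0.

-8, -8, 12

G is upper triangular, so its eigenvalues are the diagonal entries.
Diagonal: -8, 12, -8.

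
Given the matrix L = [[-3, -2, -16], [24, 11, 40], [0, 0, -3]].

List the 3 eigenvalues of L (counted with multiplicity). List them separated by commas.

-3, 3, 5

Set up det(λI - L) = 0.
Expanding the 3×3 determinant: p(λ) = λ^3 - 5λ^2 - 9λ + 45.
Rational-root test: λ = 3 gives p(3) = 0.
Factor out (λ - 3): p(λ) = (λ - 3)·(λ^2 - 2λ - 15).
The quadratic factors as (λ + 3)·(λ - 5).
Eigenvalues: -3, 3, 5.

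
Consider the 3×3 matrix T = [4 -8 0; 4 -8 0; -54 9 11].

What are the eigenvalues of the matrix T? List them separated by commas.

The characteristic polynomial is p(λ) = det(λI - T).
Cofactor expansion gives p(λ) = λ^3 - 7λ^2 - 44λ.
Try λ = -4: p(-4) = 0, so -4 is a root.
Factor out (λ + 4): p(λ) = (λ + 4)·(λ^2 - 11λ).
The quadratic factors as λ·(λ - 11).
Eigenvalues: -4, 0, 11.

-4, 0, 11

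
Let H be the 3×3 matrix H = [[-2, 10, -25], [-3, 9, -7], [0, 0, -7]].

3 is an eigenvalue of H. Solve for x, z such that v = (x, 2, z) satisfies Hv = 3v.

4, 0

We need (H - 3I)v = 0.
H - 3I = [[-5, 10, -25], [-3, 6, -7], [0, 0, -10]].
Row 1: (-5)·x + (10)·2 + (-25)·z = 0
Row 2: (-3)·x + (6)·2 + (-7)·z = 0
Row 3: (0)·x + (0)·2 + (-10)·z = 0
Solving gives x = 4, z = 0.
Check: H·(4, 2, 0) = (12, 6, 0) = 3·(4, 2, 0).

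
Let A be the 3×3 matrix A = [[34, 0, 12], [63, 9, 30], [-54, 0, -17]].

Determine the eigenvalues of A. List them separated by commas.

7, 9, 10

Set up det(λI - A) = 0.
Expanding the 3×3 determinant: p(λ) = λ^3 - 26λ^2 + 223λ - 630.
Since p(9) = 0, λ = 9 is a root.
Dividing by (λ - 9) leaves λ^2 - 17λ + 70.
The quadratic factors as (λ - 7)·(λ - 10).
Eigenvalues: 7, 9, 10.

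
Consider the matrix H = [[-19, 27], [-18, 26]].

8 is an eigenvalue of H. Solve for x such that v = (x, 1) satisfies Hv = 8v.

1

We need (H - 8I)v = 0.
H - 8I = [[-27, 27], [-18, 18]].
Row 1: (-27)·x + (27)·1 = 0
Row 2: (-18)·x + (18)·1 = 0
Solving gives x = 1.
Check: H·(1, 1) = (8, 8) = 8·(1, 1).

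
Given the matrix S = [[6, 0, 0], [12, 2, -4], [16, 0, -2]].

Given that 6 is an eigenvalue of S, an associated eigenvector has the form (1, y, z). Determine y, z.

1, 2

We need (S - 6I)v = 0.
S - 6I = [[0, 0, 0], [12, -4, -4], [16, 0, -8]].
Row 1: (0)·1 + (0)·y + (0)·z = 0
Row 2: (12)·1 + (-4)·y + (-4)·z = 0
Row 3: (16)·1 + (0)·y + (-8)·z = 0
Solving gives y = 1, z = 2.
Check: S·(1, 1, 2) = (6, 6, 12) = 6·(1, 1, 2).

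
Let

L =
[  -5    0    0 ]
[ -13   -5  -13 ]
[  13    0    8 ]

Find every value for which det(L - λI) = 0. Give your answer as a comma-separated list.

-5, -5, 8

The characteristic polynomial is p(r) = det(rI - L).
Expanding along the first row, p(r) = r^3 + 2r^2 - 55r - 200.
Rational-root test: r = -5 gives p(-5) = 0.
Factor out (r + 5): p(r) = (r + 5)·(r^2 - 3r - 40).
The quadratic factors as (r + 5)·(r - 8).
Eigenvalues: -5, -5, 8.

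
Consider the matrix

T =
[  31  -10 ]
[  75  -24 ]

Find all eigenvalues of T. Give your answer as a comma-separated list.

1, 6

det(T - rI) = (31 - r)(-24 - r) - (-10)·(75) = r^2 - 7r + 6.
This factors as (r - 1)·(r - 6) = 0.
Eigenvalues: 1, 6.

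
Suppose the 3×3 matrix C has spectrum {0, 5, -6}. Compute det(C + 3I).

If C has eigenvalues 0, 5, -6, then C + 3I has eigenvalues 3, 8, -3.
det(C + 3I) = (3) · (8) · (-3) = -72.

-72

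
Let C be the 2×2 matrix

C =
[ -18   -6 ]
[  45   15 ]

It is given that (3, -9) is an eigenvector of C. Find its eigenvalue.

0

Compute Cv: C·(3, -9) = (0, 0).
Since Cv = λv, compare component 1: 0 = λ·3, so λ = 0.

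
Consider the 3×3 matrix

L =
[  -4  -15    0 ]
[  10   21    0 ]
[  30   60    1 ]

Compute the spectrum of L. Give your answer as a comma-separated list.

The characteristic polynomial is p(lambda) = det(lambda·I - L).
Expanding along the first row, p(lambda) = lambda^3 - 18·lambda^2 + 83·lambda - 66.
Since p(11) = 0, lambda = 11 is a root.
Dividing by (lambda - 11) leaves lambda^2 - 7·lambda + 6.
The quadratic factors as (lambda - 1)·(lambda - 6).
Eigenvalues: 1, 6, 11.

1, 6, 11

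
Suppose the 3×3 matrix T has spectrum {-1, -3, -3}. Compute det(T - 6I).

If T has eigenvalues -1, -3, -3, then T - 6I has eigenvalues -7, -9, -9.
det(T - 6I) = (-7) · (-9) · (-9) = -567.

-567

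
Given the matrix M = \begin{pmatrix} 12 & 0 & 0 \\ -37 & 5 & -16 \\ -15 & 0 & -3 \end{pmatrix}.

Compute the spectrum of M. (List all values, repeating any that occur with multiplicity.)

Set up det(μI - M) = 0.
Expanding the 3×3 determinant: p(μ) = μ^3 - 14μ^2 + 9μ + 180.
Since p(12) = 0, μ = 12 is a root.
Factor out (μ - 12): p(μ) = (μ - 12)·(μ^2 - 2μ - 15).
The quadratic factors as (μ + 3)·(μ - 5).
Eigenvalues: -3, 5, 12.

-3, 5, 12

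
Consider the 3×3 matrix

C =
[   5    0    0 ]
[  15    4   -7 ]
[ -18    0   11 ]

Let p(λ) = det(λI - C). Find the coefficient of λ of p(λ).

119

p(λ) = λ^3 - 20λ^2 + 119λ - 220.
The coefficient of λ is 119.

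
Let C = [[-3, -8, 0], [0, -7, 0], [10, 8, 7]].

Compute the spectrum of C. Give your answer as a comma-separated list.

Set up det(μI - C) = 0.
Expanding along the first row, p(μ) = μ^3 + 3μ^2 - 49μ - 147.
Rational-root test: μ = -3 gives p(-3) = 0.
Dividing by (μ + 3) leaves μ^2 - 49.
The quadratic factors as (μ + 7)·(μ - 7).
Eigenvalues: -7, -3, 7.

-7, -3, 7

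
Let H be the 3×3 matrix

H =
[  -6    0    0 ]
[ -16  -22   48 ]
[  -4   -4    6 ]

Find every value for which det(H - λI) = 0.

The characteristic polynomial is p(μ) = det(μI - H).
Expanding the 3×3 determinant: p(μ) = μ^3 + 22μ^2 + 156μ + 360.
Since p(-6) = 0, μ = -6 is a root.
Factor out (μ + 6): p(μ) = (μ + 6)·(μ^2 + 16μ + 60).
The quadratic factors as (μ + 10)·(μ + 6).
Eigenvalues: -10, -6, -6.

-10, -6, -6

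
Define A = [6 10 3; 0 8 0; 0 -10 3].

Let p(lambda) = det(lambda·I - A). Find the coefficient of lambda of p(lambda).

90

p(lambda) = lambda^3 - 17·lambda^2 + 90·lambda - 144.
The coefficient of lambda is 90.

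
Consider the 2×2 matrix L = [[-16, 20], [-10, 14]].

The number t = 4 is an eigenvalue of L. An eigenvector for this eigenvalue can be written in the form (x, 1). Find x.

We need (L - 4I)v = 0.
L - 4I = [[-20, 20], [-10, 10]].
Row 1: (-20)·x + (20)·1 = 0
Row 2: (-10)·x + (10)·1 = 0
Solving gives x = 1.
Check: L·(1, 1) = (4, 4) = 4·(1, 1).

1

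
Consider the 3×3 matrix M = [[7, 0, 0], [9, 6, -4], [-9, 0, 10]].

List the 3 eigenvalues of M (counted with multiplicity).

6, 7, 10

The characteristic polynomial is p(λ) = det(λI - M).
Expanding along the first row, p(λ) = λ^3 - 23λ^2 + 172λ - 420.
Try λ = 10: p(10) = 0, so 10 is a root.
Dividing by (λ - 10) leaves λ^2 - 13λ + 42.
The quadratic factors as (λ - 6)·(λ - 7).
Eigenvalues: 6, 7, 10.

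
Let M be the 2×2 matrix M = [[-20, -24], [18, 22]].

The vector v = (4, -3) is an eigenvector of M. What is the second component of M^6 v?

-192

First find the eigenvalue: Mv = (-8, 6) = -2·(4, -3), so λ = -2.
Then M^6 v = λ^6·v = (-2)^6·(4, -3) = 64·(4, -3) = (256, -192).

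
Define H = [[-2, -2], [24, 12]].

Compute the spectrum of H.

4, 6

det(H - λI) = (-2 - λ)(12 - λ) - (-2)·(24) = λ^2 - 10λ + 24.
This factors as (λ - 4)·(λ - 6) = 0.
Eigenvalues: 4, 6.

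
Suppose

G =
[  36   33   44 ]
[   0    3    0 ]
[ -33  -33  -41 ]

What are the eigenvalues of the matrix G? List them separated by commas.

Compute the characteristic polynomial p(μ) = det(μI - G).
Expanding the 3×3 determinant: p(μ) = μ^3 + 2μ^2 - 39μ + 72.
Try μ = 3: p(3) = 0, so 3 is a root.
Dividing by (μ - 3) leaves μ^2 + 5μ - 24.
The quadratic factors as (μ + 8)·(μ - 3).
Eigenvalues: -8, 3, 3.

-8, 3, 3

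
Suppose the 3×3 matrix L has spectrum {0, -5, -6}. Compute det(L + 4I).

If L has eigenvalues 0, -5, -6, then L + 4I has eigenvalues 4, -1, -2.
det(L + 4I) = (4) · (-1) · (-2) = 8.

8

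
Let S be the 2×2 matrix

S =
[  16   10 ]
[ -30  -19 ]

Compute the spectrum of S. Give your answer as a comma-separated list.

det(S - rI) = (16 - r)(-19 - r) - (10)·(-30) = r^2 + 3r - 4.
This factors as (r + 4)·(r - 1) = 0.
Eigenvalues: -4, 1.

-4, 1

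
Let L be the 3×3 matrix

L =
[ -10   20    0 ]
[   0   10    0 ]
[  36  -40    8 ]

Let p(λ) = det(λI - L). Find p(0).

800

p(0) = det(0·I − L) = det(−L) = (−1)^3·det(L).
det(L) = -800, so p(0) = 800.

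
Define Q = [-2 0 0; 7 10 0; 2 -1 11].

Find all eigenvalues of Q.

-2, 10, 11

Q is lower triangular, so its eigenvalues are the diagonal entries.
Diagonal: -2, 10, 11.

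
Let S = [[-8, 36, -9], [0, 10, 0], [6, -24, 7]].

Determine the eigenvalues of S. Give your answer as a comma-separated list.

-2, 1, 10

Compute the characteristic polynomial p(s) = det(sI - S).
Expanding the 3×3 determinant: p(s) = s^3 - 9s^2 - 12s + 20.
Try s = 1: p(1) = 0, so 1 is a root.
Dividing by (s - 1) leaves s^2 - 8s - 20.
The quadratic factors as (s + 2)·(s - 10).
Eigenvalues: -2, 1, 10.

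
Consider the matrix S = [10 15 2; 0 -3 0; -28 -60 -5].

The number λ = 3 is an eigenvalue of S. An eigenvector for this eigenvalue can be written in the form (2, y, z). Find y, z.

0, -7

We need (S - 3I)v = 0.
S - 3I = [[7, 15, 2], [0, -6, 0], [-28, -60, -8]].
Row 1: (7)·2 + (15)·y + (2)·z = 0
Row 2: (0)·2 + (-6)·y + (0)·z = 0
Row 3: (-28)·2 + (-60)·y + (-8)·z = 0
Solving gives y = 0, z = -7.
Check: S·(2, 0, -7) = (6, 0, -21) = 3·(2, 0, -7).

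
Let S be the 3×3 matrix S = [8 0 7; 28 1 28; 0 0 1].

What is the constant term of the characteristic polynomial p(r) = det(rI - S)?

p(0) = det(0·I − S) = det(−S) = (−1)^3·det(S).
det(S) = 8, so p(0) = -8.

-8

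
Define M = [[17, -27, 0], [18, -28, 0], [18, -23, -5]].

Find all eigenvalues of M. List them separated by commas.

Set up det(lambda·I - M) = 0.
Expanding along the first row, p(lambda) = lambda^3 + 16·lambda^2 + 65·lambda + 50.
Try lambda = -1: p(-1) = 0, so -1 is a root.
Factor out (lambda + 1): p(lambda) = (lambda + 1)·(lambda^2 + 15·lambda + 50).
The quadratic factors as (lambda + 10)·(lambda + 5).
Eigenvalues: -10, -5, -1.

-10, -5, -1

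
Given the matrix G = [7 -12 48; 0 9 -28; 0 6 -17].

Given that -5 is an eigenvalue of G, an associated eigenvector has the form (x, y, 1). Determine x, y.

We need (G + 5I)v = 0.
G + 5I = [[12, -12, 48], [0, 14, -28], [0, 6, -12]].
Row 1: (12)·x + (-12)·y + (48)·1 = 0
Row 2: (0)·x + (14)·y + (-28)·1 = 0
Row 3: (0)·x + (6)·y + (-12)·1 = 0
Solving gives x = -2, y = 2.
Check: G·(-2, 2, 1) = (10, -10, -5) = -5·(-2, 2, 1).

-2, 2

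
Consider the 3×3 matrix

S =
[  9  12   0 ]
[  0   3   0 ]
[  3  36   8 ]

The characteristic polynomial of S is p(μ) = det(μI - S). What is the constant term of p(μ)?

-216

p(μ) = μ^3 - 20μ^2 + 123μ - 216.
The constant term is -216.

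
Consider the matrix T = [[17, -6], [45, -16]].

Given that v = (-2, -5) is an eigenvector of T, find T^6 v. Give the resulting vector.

First find the eigenvalue: Tv = (-4, -10) = 2·(-2, -5), so λ = 2.
Then T^6 v = λ^6·v = 2^6·(-2, -5) = 64·(-2, -5) = (-128, -320).

(-128, -320)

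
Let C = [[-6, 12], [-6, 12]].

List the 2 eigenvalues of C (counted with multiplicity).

0, 6

det(C - lambda·I) = (-6 - lambda)(12 - lambda) - (12)·(-6) = lambda^2 - 6·lambda.
This factors as lambda·(lambda - 6) = 0.
Eigenvalues: 0, 6.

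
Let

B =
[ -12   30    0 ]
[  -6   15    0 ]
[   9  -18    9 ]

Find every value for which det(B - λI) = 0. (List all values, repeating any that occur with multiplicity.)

Set up det(λI - B) = 0.
Expanding the 3×3 determinant: p(λ) = λ^3 - 12λ^2 + 27λ.
Rational-root test: λ = 9 gives p(9) = 0.
Dividing by (λ - 9) leaves λ^2 - 3λ.
The quadratic factors as λ·(λ - 3).
Eigenvalues: 0, 3, 9.

0, 3, 9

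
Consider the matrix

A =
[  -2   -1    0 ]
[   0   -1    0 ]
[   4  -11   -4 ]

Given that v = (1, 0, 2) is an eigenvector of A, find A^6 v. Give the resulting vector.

(64, 0, 128)

First find the eigenvalue: Av = (-2, 0, -4) = -2·(1, 0, 2), so λ = -2.
Then A^6 v = λ^6·v = (-2)^6·(1, 0, 2) = 64·(1, 0, 2) = (64, 0, 128).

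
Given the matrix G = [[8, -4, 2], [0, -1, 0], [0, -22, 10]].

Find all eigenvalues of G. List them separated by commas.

-1, 8, 10

Compute the characteristic polynomial p(λ) = det(λI - G).
Cofactor expansion gives p(λ) = λ^3 - 17λ^2 + 62λ + 80.
Since p(-1) = 0, λ = -1 is a root.
Factor out (λ + 1): p(λ) = (λ + 1)·(λ^2 - 18λ + 80).
The quadratic factors as (λ - 8)·(λ - 10).
Eigenvalues: -1, 8, 10.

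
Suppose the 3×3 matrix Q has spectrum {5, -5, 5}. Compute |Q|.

-125

det(Q) is the product of the eigenvalues: (5) · (-5) · (5) = -125.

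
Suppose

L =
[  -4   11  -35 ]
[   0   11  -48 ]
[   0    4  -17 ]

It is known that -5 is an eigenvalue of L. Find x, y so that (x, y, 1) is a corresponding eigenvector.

2, 3

We need (L + 5I)v = 0.
L + 5I = [[1, 11, -35], [0, 16, -48], [0, 4, -12]].
Row 1: (1)·x + (11)·y + (-35)·1 = 0
Row 2: (0)·x + (16)·y + (-48)·1 = 0
Row 3: (0)·x + (4)·y + (-12)·1 = 0
Solving gives x = 2, y = 3.
Check: L·(2, 3, 1) = (-10, -15, -5) = -5·(2, 3, 1).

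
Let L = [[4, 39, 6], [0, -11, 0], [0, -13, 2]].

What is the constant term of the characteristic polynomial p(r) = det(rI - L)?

p(0) = det(0·I − L) = det(−L) = (−1)^3·det(L).
det(L) = -88, so p(0) = 88.

88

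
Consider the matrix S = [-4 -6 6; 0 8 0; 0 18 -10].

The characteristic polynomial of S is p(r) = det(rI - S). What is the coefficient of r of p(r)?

-72

p(r) = r^3 + 6r^2 - 72r - 320.
The coefficient of r is -72.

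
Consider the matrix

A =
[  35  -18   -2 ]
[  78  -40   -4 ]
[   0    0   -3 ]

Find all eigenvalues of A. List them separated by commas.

-4, -3, -1

The characteristic polynomial is p(λ) = det(λI - A).
Expanding the 3×3 determinant: p(λ) = λ^3 + 8λ^2 + 19λ + 12.
Try λ = -3: p(-3) = 0, so -3 is a root.
Factor out (λ + 3): p(λ) = (λ + 3)·(λ^2 + 5λ + 4).
The quadratic factors as (λ + 4)·(λ + 1).
Eigenvalues: -4, -3, -1.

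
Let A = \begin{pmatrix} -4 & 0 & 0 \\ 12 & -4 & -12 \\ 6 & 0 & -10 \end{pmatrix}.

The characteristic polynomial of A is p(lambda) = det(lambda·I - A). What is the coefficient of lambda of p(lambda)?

p(lambda) = lambda^3 + 18·lambda^2 + 96·lambda + 160.
The coefficient of lambda is 96.

96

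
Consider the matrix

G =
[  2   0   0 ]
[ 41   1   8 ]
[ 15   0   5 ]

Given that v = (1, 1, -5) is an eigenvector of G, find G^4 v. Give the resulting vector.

(16, 16, -80)

First find the eigenvalue: Gv = (2, 2, -10) = 2·(1, 1, -5), so λ = 2.
Then G^4 v = λ^4·v = 2^4·(1, 1, -5) = 16·(1, 1, -5) = (16, 16, -80).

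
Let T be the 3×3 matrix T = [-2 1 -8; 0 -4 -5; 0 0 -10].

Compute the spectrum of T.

-10, -4, -2

T is upper triangular, so its eigenvalues are the diagonal entries.
Diagonal: -2, -4, -10.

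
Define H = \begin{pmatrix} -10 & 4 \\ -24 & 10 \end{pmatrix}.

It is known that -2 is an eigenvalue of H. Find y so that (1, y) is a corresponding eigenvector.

2

We need (H + 2I)v = 0.
H + 2I = [[-8, 4], [-24, 12]].
Row 1: (-8)·1 + (4)·y = 0
Row 2: (-24)·1 + (12)·y = 0
Solving gives y = 2.
Check: H·(1, 2) = (-2, -4) = -2·(1, 2).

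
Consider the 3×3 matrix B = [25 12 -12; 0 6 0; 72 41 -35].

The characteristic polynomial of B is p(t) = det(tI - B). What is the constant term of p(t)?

66

p(t) = t^3 + 4t^2 - 71t + 66.
The constant term is 66.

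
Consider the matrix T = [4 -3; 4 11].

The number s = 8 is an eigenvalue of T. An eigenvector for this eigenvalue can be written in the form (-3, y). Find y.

4

We need (T - 8I)v = 0.
T - 8I = [[-4, -3], [4, 3]].
Row 1: (-4)·-3 + (-3)·y = 0
Row 2: (4)·-3 + (3)·y = 0
Solving gives y = 4.
Check: T·(-3, 4) = (-24, 32) = 8·(-3, 4).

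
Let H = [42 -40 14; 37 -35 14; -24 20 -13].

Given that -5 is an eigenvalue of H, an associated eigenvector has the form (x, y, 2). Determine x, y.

-4, -4

We need (H + 5I)v = 0.
H + 5I = [[47, -40, 14], [37, -30, 14], [-24, 20, -8]].
Row 1: (47)·x + (-40)·y + (14)·2 = 0
Row 2: (37)·x + (-30)·y + (14)·2 = 0
Row 3: (-24)·x + (20)·y + (-8)·2 = 0
Solving gives x = -4, y = -4.
Check: H·(-4, -4, 2) = (20, 20, -10) = -5·(-4, -4, 2).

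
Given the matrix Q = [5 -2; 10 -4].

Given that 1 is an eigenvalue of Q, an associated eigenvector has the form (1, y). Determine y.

2

We need (Q - 1I)v = 0.
Q - 1I = [[4, -2], [10, -5]].
Row 1: (4)·1 + (-2)·y = 0
Row 2: (10)·1 + (-5)·y = 0
Solving gives y = 2.
Check: Q·(1, 2) = (1, 2) = 1·(1, 2).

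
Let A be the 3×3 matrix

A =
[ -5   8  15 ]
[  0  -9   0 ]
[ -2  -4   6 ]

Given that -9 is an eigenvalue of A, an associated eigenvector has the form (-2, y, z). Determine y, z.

1, 0

We need (A + 9I)v = 0.
A + 9I = [[4, 8, 15], [0, 0, 0], [-2, -4, 15]].
Row 1: (4)·-2 + (8)·y + (15)·z = 0
Row 2: (0)·-2 + (0)·y + (0)·z = 0
Row 3: (-2)·-2 + (-4)·y + (15)·z = 0
Solving gives y = 1, z = 0.
Check: A·(-2, 1, 0) = (18, -9, 0) = -9·(-2, 1, 0).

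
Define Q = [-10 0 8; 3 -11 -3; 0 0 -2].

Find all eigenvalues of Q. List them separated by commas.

Compute the characteristic polynomial p(s) = det(sI - Q).
Expanding the 3×3 determinant: p(s) = s^3 + 23s^2 + 152s + 220.
Try s = -2: p(-2) = 0, so -2 is a root.
Factor out (s + 2): p(s) = (s + 2)·(s^2 + 21s + 110).
The quadratic factors as (s + 11)·(s + 10).
Eigenvalues: -11, -10, -2.

-11, -10, -2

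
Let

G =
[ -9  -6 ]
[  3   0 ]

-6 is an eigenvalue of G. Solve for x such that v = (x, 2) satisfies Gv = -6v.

We need (G + 6I)v = 0.
G + 6I = [[-3, -6], [3, 6]].
Row 1: (-3)·x + (-6)·2 = 0
Row 2: (3)·x + (6)·2 = 0
Solving gives x = -4.
Check: G·(-4, 2) = (24, -12) = -6·(-4, 2).

-4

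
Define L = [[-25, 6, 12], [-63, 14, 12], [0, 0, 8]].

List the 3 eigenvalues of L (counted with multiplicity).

-7, -4, 8

Compute the characteristic polynomial p(λ) = det(λI - L).
Expanding along the first row, p(λ) = λ^3 + 3λ^2 - 60λ - 224.
Rational-root test: λ = 8 gives p(8) = 0.
Factor out (λ - 8): p(λ) = (λ - 8)·(λ^2 + 11λ + 28).
The quadratic factors as (λ + 7)·(λ + 4).
Eigenvalues: -7, -4, 8.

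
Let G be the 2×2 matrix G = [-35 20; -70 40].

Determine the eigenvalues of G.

det(G - tI) = (-35 - t)(40 - t) - (20)·(-70) = t^2 - 5t.
This factors as t·(t - 5) = 0.
Eigenvalues: 0, 5.

0, 5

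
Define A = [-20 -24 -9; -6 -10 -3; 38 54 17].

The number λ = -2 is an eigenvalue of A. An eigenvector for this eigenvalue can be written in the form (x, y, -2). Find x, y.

1, 0

We need (A + 2I)v = 0.
A + 2I = [[-18, -24, -9], [-6, -8, -3], [38, 54, 19]].
Row 1: (-18)·x + (-24)·y + (-9)·-2 = 0
Row 2: (-6)·x + (-8)·y + (-3)·-2 = 0
Row 3: (38)·x + (54)·y + (19)·-2 = 0
Solving gives x = 1, y = 0.
Check: A·(1, 0, -2) = (-2, 0, 4) = -2·(1, 0, -2).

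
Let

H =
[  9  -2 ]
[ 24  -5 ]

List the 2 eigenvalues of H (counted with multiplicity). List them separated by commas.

det(H - λI) = (9 - λ)(-5 - λ) - (-2)·(24) = λ^2 - 4λ + 3.
This factors as (λ - 1)·(λ - 3) = 0.
Eigenvalues: 1, 3.

1, 3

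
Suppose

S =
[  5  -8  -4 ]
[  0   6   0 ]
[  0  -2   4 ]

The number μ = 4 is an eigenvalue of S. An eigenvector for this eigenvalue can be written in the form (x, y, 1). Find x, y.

4, 0

We need (S - 4I)v = 0.
S - 4I = [[1, -8, -4], [0, 2, 0], [0, -2, 0]].
Row 1: (1)·x + (-8)·y + (-4)·1 = 0
Row 2: (0)·x + (2)·y + (0)·1 = 0
Row 3: (0)·x + (-2)·y + (0)·1 = 0
Solving gives x = 4, y = 0.
Check: S·(4, 0, 1) = (16, 0, 4) = 4·(4, 0, 1).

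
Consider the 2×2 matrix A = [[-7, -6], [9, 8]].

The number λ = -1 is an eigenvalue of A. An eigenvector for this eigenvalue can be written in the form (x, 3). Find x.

-3

We need (A + 1I)v = 0.
A + 1I = [[-6, -6], [9, 9]].
Row 1: (-6)·x + (-6)·3 = 0
Row 2: (9)·x + (9)·3 = 0
Solving gives x = -3.
Check: A·(-3, 3) = (3, -3) = -1·(-3, 3).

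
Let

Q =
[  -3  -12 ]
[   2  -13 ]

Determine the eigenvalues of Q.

det(Q - lambda·I) = (-3 - lambda)(-13 - lambda) - (-12)·(2) = lambda^2 + 16·lambda + 63.
This factors as (lambda + 9)·(lambda + 7) = 0.
Eigenvalues: -9, -7.

-9, -7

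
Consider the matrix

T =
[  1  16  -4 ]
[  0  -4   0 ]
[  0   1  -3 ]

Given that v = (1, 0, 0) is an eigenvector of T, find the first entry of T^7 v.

1

First find the eigenvalue: Tv = (1, 0, 0) = 1·(1, 0, 0), so λ = 1.
Then T^7 v = λ^7·v = 1^7·(1, 0, 0) = 1·(1, 0, 0) = (1, 0, 0).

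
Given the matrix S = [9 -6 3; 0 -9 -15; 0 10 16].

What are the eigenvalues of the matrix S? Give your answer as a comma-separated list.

1, 6, 9

Set up det(λI - S) = 0.
Cofactor expansion gives p(λ) = λ^3 - 16λ^2 + 69λ - 54.
Rational-root test: λ = 1 gives p(1) = 0.
Factor out (λ - 1): p(λ) = (λ - 1)·(λ^2 - 15λ + 54).
The quadratic factors as (λ - 6)·(λ - 9).
Eigenvalues: 1, 6, 9.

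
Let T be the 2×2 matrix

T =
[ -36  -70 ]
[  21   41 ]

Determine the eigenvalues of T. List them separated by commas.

-1, 6

det(T - rI) = (-36 - r)(41 - r) - (-70)·(21) = r^2 - 5r - 6.
This factors as (r + 1)·(r - 6) = 0.
Eigenvalues: -1, 6.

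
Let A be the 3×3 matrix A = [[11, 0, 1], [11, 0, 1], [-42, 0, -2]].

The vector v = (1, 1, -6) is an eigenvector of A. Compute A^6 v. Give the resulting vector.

(15625, 15625, -93750)

First find the eigenvalue: Av = (5, 5, -30) = 5·(1, 1, -6), so λ = 5.
Then A^6 v = λ^6·v = 5^6·(1, 1, -6) = 15625·(1, 1, -6) = (15625, 15625, -93750).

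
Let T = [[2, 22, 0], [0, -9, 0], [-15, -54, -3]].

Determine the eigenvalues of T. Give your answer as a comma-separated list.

The characteristic polynomial is p(λ) = det(λI - T).
Expanding along the first row, p(λ) = λ^3 + 10λ^2 + 3λ - 54.
Try λ = 2: p(2) = 0, so 2 is a root.
Factor out (λ - 2): p(λ) = (λ - 2)·(λ^2 + 12λ + 27).
The quadratic factors as (λ + 9)·(λ + 3).
Eigenvalues: -9, -3, 2.

-9, -3, 2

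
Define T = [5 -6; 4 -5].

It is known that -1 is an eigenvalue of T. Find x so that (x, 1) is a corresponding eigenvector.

We need (T + 1I)v = 0.
T + 1I = [[6, -6], [4, -4]].
Row 1: (6)·x + (-6)·1 = 0
Row 2: (4)·x + (-4)·1 = 0
Solving gives x = 1.
Check: T·(1, 1) = (-1, -1) = -1·(1, 1).

1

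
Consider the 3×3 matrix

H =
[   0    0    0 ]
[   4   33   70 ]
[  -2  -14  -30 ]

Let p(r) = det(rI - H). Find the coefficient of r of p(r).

p(r) = r^3 - 3r^2 - 10r.
The coefficient of r is -10.

-10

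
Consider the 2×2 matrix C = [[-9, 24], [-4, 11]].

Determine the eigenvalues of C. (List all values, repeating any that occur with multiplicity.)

-1, 3

det(C - sI) = (-9 - s)(11 - s) - (24)·(-4) = s^2 - 2s - 3.
This factors as (s + 1)·(s - 3) = 0.
Eigenvalues: -1, 3.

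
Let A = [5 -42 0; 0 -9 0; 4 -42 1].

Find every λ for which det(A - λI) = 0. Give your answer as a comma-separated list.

Compute the characteristic polynomial p(t) = det(tI - A).
Cofactor expansion gives p(t) = t^3 + 3t^2 - 49t + 45.
Since p(5) = 0, t = 5 is a root.
Dividing by (t - 5) leaves t^2 + 8t - 9.
The quadratic factors as (t + 9)·(t - 1).
Eigenvalues: -9, 1, 5.

-9, 1, 5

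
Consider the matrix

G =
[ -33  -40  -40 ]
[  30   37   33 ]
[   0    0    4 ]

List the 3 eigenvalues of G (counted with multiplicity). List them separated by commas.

Set up det(λI - G) = 0.
Expanding the 3×3 determinant: p(λ) = λ^3 - 8λ^2 - 5λ + 84.
Rational-root test: λ = -3 gives p(-3) = 0.
Dividing by (λ + 3) leaves λ^2 - 11λ + 28.
The quadratic factors as (λ - 4)·(λ - 7).
Eigenvalues: -3, 4, 7.

-3, 4, 7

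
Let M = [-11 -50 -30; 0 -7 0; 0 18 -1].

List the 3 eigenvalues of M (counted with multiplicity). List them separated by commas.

Compute the characteristic polynomial p(r) = det(rI - M).
Expanding along the first row, p(r) = r^3 + 19r^2 + 95r + 77.
Rational-root test: r = -11 gives p(-11) = 0.
Factor out (r + 11): p(r) = (r + 11)·(r^2 + 8r + 7).
The quadratic factors as (r + 7)·(r + 1).
Eigenvalues: -11, -7, -1.

-11, -7, -1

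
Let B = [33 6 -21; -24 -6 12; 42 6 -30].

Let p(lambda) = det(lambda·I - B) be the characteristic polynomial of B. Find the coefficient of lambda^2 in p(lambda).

3

The coefficient of lambda^2 of det(lambda·I - B) is −trace(B).
trace(B) = (33) + (-6) + (-30) = -3, so the coefficient is 3.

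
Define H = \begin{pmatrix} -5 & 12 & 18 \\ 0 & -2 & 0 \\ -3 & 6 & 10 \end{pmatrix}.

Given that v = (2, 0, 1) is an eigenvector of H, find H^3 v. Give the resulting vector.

First find the eigenvalue: Hv = (8, 0, 4) = 4·(2, 0, 1), so λ = 4.
Then H^3 v = λ^3·v = 4^3·(2, 0, 1) = 64·(2, 0, 1) = (128, 0, 64).

(128, 0, 64)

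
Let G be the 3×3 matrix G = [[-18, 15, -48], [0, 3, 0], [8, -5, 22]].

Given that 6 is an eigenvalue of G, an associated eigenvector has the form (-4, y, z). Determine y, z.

0, 2

We need (G - 6I)v = 0.
G - 6I = [[-24, 15, -48], [0, -3, 0], [8, -5, 16]].
Row 1: (-24)·-4 + (15)·y + (-48)·z = 0
Row 2: (0)·-4 + (-3)·y + (0)·z = 0
Row 3: (8)·-4 + (-5)·y + (16)·z = 0
Solving gives y = 0, z = 2.
Check: G·(-4, 0, 2) = (-24, 0, 12) = 6·(-4, 0, 2).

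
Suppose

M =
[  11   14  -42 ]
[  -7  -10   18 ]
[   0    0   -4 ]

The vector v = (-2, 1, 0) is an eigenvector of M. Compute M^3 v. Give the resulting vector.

First find the eigenvalue: Mv = (-8, 4, 0) = 4·(-2, 1, 0), so λ = 4.
Then M^3 v = λ^3·v = 4^3·(-2, 1, 0) = 64·(-2, 1, 0) = (-128, 64, 0).

(-128, 64, 0)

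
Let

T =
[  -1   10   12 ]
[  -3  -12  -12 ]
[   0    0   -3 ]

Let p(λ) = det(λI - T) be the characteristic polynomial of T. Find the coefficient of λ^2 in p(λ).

The coefficient of λ^2 of det(λI - T) is −trace(T).
trace(T) = (-1) + (-12) + (-3) = -16, so the coefficient is 16.

16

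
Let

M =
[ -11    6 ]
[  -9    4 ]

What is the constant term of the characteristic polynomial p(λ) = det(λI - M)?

10

p(0) = det(0·I − M) = det(−M) = (−1)^2·det(M).
det(M) = 10, so p(0) = 10.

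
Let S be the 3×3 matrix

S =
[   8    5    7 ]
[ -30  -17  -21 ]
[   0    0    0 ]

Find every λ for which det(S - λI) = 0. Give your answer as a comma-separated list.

-7, -2, 0

Compute the characteristic polynomial p(r) = det(rI - S).
Expanding the 3×3 determinant: p(r) = r^3 + 9r^2 + 14r.
Try r = 0: p(0) = 0, so 0 is a root.
Factor out r: p(r) = r·(r^2 + 9r + 14).
The quadratic factors as (r + 7)·(r + 2).
Eigenvalues: -7, -2, 0.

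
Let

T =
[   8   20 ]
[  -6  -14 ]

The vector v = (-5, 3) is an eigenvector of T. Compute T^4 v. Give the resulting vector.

(-1280, 768)

First find the eigenvalue: Tv = (20, -12) = -4·(-5, 3), so λ = -4.
Then T^4 v = λ^4·v = (-4)^4·(-5, 3) = 256·(-5, 3) = (-1280, 768).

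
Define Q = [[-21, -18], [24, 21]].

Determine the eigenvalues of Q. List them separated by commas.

det(Q - λI) = (-21 - λ)(21 - λ) - (-18)·(24) = λ^2 - 9.
This factors as (λ + 3)·(λ - 3) = 0.
Eigenvalues: -3, 3.

-3, 3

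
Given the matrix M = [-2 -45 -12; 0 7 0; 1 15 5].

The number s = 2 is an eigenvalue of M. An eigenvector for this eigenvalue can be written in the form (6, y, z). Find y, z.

0, -2

We need (M - 2I)v = 0.
M - 2I = [[-4, -45, -12], [0, 5, 0], [1, 15, 3]].
Row 1: (-4)·6 + (-45)·y + (-12)·z = 0
Row 2: (0)·6 + (5)·y + (0)·z = 0
Row 3: (1)·6 + (15)·y + (3)·z = 0
Solving gives y = 0, z = -2.
Check: M·(6, 0, -2) = (12, 0, -4) = 2·(6, 0, -2).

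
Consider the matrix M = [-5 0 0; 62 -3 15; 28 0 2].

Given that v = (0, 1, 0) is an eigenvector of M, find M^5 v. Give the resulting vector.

(0, -243, 0)

First find the eigenvalue: Mv = (0, -3, 0) = -3·(0, 1, 0), so λ = -3.
Then M^5 v = λ^5·v = (-3)^5·(0, 1, 0) = -243·(0, 1, 0) = (0, -243, 0).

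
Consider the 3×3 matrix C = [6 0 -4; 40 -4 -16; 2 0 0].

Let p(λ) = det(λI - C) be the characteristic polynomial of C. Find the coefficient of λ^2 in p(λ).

The coefficient of λ^2 of det(λI - C) is −trace(C).
trace(C) = (6) + (-4) + (0) = 2, so the coefficient is -2.

-2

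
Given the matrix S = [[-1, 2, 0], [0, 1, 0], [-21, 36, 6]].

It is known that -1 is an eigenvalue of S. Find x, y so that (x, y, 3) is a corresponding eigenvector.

1, 0

We need (S + 1I)v = 0.
S + 1I = [[0, 2, 0], [0, 2, 0], [-21, 36, 7]].
Row 1: (0)·x + (2)·y + (0)·3 = 0
Row 2: (0)·x + (2)·y + (0)·3 = 0
Row 3: (-21)·x + (36)·y + (7)·3 = 0
Solving gives x = 1, y = 0.
Check: S·(1, 0, 3) = (-1, 0, -3) = -1·(1, 0, 3).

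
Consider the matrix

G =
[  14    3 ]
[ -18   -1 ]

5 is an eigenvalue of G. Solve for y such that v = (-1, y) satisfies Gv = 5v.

We need (G - 5I)v = 0.
G - 5I = [[9, 3], [-18, -6]].
Row 1: (9)·-1 + (3)·y = 0
Row 2: (-18)·-1 + (-6)·y = 0
Solving gives y = 3.
Check: G·(-1, 3) = (-5, 15) = 5·(-1, 3).

3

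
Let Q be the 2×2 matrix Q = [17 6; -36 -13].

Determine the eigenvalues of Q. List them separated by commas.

-1, 5

det(Q - rI) = (17 - r)(-13 - r) - (6)·(-36) = r^2 - 4r - 5.
This factors as (r + 1)·(r - 5) = 0.
Eigenvalues: -1, 5.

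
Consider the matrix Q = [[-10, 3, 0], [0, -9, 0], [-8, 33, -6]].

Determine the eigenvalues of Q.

Set up det(sI - Q) = 0.
Expanding along the first row, p(s) = s^3 + 25s^2 + 204s + 540.
Try s = -6: p(-6) = 0, so -6 is a root.
Dividing by (s + 6) leaves s^2 + 19s + 90.
The quadratic factors as (s + 10)·(s + 9).
Eigenvalues: -10, -9, -6.

-10, -9, -6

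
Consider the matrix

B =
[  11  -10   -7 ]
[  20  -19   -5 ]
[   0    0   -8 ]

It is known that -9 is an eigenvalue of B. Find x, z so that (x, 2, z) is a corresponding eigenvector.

We need (B + 9I)v = 0.
B + 9I = [[20, -10, -7], [20, -10, -5], [0, 0, 1]].
Row 1: (20)·x + (-10)·2 + (-7)·z = 0
Row 2: (20)·x + (-10)·2 + (-5)·z = 0
Row 3: (0)·x + (0)·2 + (1)·z = 0
Solving gives x = 1, z = 0.
Check: B·(1, 2, 0) = (-9, -18, 0) = -9·(1, 2, 0).

1, 0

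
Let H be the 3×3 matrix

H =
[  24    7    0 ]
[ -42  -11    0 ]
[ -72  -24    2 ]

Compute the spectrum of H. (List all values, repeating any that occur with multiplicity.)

The characteristic polynomial is p(μ) = det(μI - H).
Expanding along the first row, p(μ) = μ^3 - 15μ^2 + 56μ - 60.
Try μ = 2: p(2) = 0, so 2 is a root.
Factor out (μ - 2): p(μ) = (μ - 2)·(μ^2 - 13μ + 30).
The quadratic factors as (μ - 3)·(μ - 10).
Eigenvalues: 2, 3, 10.

2, 3, 10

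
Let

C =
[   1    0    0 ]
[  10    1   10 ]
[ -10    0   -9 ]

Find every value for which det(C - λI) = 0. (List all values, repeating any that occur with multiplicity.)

Set up det(tI - C) = 0.
Expanding along the first row, p(t) = t^3 + 7t^2 - 17t + 9.
Since p(-9) = 0, t = -9 is a root.
Factor out (t + 9): p(t) = (t + 9)·(t^2 - 2t + 1).
The quadratic factor is (t - 1)^2.
Eigenvalues: -9, 1, 1.

-9, 1, 1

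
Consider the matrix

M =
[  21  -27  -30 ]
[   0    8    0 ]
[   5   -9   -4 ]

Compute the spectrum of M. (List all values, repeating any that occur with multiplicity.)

6, 8, 11

The characteristic polynomial is p(s) = det(sI - M).
Expanding along the first row, p(s) = s^3 - 25s^2 + 202s - 528.
Since p(11) = 0, s = 11 is a root.
Dividing by (s - 11) leaves s^2 - 14s + 48.
The quadratic factors as (s - 6)·(s - 8).
Eigenvalues: 6, 8, 11.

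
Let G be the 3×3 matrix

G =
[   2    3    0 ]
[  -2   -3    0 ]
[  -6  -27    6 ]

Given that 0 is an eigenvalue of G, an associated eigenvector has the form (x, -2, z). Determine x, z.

We need (G)v = 0.
G = [[2, 3, 0], [-2, -3, 0], [-6, -27, 6]].
Row 1: (2)·x + (3)·-2 + (0)·z = 0
Row 2: (-2)·x + (-3)·-2 + (0)·z = 0
Row 3: (-6)·x + (-27)·-2 + (6)·z = 0
Solving gives x = 3, z = -6.
Check: G·(3, -2, -6) = (0, 0, 0) = 0·(3, -2, -6).

3, -6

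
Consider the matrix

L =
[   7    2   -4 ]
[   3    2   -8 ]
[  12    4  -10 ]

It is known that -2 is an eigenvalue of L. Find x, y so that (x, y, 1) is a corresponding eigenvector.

0, 2

We need (L + 2I)v = 0.
L + 2I = [[9, 2, -4], [3, 4, -8], [12, 4, -8]].
Row 1: (9)·x + (2)·y + (-4)·1 = 0
Row 2: (3)·x + (4)·y + (-8)·1 = 0
Row 3: (12)·x + (4)·y + (-8)·1 = 0
Solving gives x = 0, y = 2.
Check: L·(0, 2, 1) = (0, -4, -2) = -2·(0, 2, 1).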